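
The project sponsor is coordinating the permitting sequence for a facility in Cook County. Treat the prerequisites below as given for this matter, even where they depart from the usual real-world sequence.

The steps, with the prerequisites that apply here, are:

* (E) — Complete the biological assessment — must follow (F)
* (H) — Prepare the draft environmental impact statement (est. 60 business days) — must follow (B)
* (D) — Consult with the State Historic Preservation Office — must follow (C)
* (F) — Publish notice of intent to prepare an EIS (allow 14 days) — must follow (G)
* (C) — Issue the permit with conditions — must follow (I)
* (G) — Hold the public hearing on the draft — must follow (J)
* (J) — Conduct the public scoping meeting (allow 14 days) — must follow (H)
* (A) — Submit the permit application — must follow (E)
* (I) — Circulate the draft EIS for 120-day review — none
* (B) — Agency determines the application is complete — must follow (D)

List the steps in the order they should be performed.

(I), (C), (D), (B), (H), (J), (G), (F), (E), (A)

(I) is the only step with nothing outstanding, so it goes first.
Next only (C) has its prerequisites met → (C).
That leaves (D) as the only ready step → (D).
Next only (B) has its prerequisites met → (B).
(H) is the only step now ready → (H).
(J) is the only step now ready → (J).
(G) needed (J), now all done → (G).
That leaves (F) as the only ready step → (F).
That leaves (E) as the only ready step → (E).
That leaves (A) as the only ready step → (A).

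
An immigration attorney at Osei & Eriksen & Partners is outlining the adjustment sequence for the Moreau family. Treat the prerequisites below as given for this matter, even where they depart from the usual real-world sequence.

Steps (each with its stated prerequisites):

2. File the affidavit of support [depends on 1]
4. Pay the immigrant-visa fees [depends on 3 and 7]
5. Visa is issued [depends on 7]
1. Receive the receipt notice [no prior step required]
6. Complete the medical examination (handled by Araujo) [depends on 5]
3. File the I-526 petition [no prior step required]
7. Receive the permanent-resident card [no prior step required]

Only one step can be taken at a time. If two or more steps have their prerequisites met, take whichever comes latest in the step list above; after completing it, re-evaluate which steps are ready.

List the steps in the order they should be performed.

7 → 3 → 1 → 5 → 6 → 4 → 2

7, 3 and 1 have no prerequisites; 7 is listed later, so 7 is first.
5 now also ready, so the ready set is {3, 1, 5}; 3 is listed later → 3.
4 now also ready, so the ready set is {1, 5, 4}; 1 is listed later → 1.
2 now also ready, so the ready set is {5, 4, 2}; 5 is listed later → 5.
6, 4 and 2 are all available; 6 is listed later → 6.
Ready: 4 and 2. 4 is listed later → 4.
2 is the only step now ready → 2.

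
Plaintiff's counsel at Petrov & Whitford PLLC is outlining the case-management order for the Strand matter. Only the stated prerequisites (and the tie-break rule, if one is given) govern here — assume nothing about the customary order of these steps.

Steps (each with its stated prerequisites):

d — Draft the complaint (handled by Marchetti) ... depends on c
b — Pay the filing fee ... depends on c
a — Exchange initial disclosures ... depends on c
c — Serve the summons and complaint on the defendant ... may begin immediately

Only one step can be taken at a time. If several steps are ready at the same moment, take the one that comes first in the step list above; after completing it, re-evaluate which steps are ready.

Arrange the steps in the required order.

c is the only step with nothing outstanding, so it goes first.
Now d, b and a have their prerequisites met. d is listed earlier, so d next.
Now b and a have their prerequisites met. b is listed earlier, so b next.
a is the only step now ready → a.

c, d, b, a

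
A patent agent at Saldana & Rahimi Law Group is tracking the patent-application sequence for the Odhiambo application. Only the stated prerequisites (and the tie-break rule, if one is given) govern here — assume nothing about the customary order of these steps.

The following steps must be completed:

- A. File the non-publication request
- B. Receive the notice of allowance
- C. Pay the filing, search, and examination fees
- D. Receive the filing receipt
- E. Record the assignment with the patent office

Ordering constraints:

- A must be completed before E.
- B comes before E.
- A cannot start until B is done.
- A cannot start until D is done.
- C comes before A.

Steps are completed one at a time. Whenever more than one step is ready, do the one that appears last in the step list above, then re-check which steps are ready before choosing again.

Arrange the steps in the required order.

Nothing is required for D, C and B. D is listed later → D first.
Ready: C and B. C is listed later → C.
Next only B has its prerequisites met → B.
A needed D, C and B, now all done → A.
Next only E has its prerequisites met → E.

D C B A E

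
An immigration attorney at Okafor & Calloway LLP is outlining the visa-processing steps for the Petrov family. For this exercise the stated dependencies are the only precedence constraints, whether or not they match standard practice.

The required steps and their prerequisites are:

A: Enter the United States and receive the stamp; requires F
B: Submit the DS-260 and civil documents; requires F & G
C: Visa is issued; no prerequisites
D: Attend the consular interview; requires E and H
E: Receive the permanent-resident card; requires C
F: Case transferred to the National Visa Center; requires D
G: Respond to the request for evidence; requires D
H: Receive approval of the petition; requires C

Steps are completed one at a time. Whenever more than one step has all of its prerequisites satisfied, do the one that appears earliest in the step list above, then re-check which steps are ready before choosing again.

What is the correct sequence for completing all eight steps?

C E H D F A G B

C is the only step with nothing outstanding, so it goes first.
Ready: E and H. E is listed earlier → E.
H is the only step now ready → H.
D needed E and H, now all done → D.
F and G are both available; F is listed earlier → F.
Now A and G have their prerequisites met. A is listed earlier, so A next.
Next only G has its prerequisites met → G.
That leaves B as the only ready step → B.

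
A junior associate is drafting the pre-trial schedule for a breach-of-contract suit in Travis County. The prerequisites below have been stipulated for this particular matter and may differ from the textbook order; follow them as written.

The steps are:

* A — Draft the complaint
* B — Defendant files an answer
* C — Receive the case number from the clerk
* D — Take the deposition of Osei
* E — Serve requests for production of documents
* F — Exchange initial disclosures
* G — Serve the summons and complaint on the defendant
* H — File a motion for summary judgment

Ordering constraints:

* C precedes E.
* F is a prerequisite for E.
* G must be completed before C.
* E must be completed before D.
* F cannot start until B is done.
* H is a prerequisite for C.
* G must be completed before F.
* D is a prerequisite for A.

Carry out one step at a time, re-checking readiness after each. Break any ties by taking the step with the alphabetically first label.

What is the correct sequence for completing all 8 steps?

B, G and H have no prerequisites; B has the earlier label, so B is first.
G and H are both available; G has the earlier label → G.
F now also ready, so the ready set is {F, H}; F has the earlier label → F.
H is the only step now ready → H.
C needed G and H, now all done → C.
E needed C and F, now all done → E.
Next only D has its prerequisites met → D.
A is the only step now ready → A.

B G F H C E D A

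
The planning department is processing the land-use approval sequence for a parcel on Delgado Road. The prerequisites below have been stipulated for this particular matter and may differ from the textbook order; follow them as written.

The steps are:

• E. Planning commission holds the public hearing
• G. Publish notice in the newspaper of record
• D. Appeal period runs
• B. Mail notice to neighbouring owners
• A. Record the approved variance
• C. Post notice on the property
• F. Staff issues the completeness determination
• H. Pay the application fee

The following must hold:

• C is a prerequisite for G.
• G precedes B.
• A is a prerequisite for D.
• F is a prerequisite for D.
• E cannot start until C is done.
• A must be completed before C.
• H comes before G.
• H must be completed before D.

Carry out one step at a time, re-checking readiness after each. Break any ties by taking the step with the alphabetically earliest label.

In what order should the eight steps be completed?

Nothing is required for A, F and H. A has the earlier label → A first.
Ready: C, F and H. C has the earlier label → C.
E now also ready, so the ready set is {E, F, H}; E has the earlier label → E.
F and H are both available; F has the earlier label → F.
H is the only step now ready → H.
Ready: D and G. D has the earlier label → D.
That leaves G as the only ready step → G.
That leaves B as the only ready step → B.

A → C → E → F → H → D → G → B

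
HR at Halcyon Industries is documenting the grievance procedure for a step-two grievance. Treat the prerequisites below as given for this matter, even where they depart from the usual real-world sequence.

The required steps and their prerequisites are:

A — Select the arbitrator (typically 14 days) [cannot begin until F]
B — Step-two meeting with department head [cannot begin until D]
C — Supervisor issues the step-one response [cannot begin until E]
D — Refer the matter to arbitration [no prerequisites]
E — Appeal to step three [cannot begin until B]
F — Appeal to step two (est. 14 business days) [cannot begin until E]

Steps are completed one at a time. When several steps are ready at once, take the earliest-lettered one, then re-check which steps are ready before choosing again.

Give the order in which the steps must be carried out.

D is the only step with nothing outstanding, so it goes first.
B needed D, now all done → B.
That leaves E as the only ready step → E.
C and F are both available; C has the earlier label → C.
F is the only step now ready → F.
A needed F, now all done → A.

D, B, E, C, F, A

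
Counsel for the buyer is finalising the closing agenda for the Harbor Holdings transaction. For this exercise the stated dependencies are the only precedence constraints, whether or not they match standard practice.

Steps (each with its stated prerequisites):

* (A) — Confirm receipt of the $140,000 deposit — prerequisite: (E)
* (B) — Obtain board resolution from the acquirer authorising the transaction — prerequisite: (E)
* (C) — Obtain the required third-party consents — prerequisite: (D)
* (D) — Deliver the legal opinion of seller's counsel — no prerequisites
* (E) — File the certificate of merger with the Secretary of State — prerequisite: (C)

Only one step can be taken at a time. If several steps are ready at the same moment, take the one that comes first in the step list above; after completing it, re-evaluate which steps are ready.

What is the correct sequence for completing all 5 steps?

(D) (C) (E) (A) (B)

(D) has no prerequisites → (D) first.
Next only (C) has its prerequisites met → (C).
(E) needed (C), now all done → (E).
(A) and (B) are both available; (A) is listed earlier → (A).
Next only (B) has its prerequisites met → (B).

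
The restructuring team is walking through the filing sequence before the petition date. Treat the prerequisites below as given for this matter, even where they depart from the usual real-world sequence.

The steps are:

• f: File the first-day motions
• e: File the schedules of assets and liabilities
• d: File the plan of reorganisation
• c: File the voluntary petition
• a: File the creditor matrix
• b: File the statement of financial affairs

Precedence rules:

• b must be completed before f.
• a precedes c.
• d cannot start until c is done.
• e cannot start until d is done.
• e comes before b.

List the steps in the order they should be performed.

a → c → d → e → b → f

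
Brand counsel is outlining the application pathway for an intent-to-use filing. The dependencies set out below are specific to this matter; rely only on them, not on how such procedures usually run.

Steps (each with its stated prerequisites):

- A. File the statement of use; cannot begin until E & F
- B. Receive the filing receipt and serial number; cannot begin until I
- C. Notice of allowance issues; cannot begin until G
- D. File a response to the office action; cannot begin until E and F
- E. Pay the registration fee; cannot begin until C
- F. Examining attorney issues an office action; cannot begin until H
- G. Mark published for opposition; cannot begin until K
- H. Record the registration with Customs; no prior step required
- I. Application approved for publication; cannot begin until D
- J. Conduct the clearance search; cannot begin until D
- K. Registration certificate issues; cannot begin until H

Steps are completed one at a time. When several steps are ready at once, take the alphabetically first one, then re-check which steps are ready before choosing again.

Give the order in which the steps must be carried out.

H F K G C E A D I B J

Only H has no prerequisites, so it is first.
F and K are both available; F has the earlier label → F.
K needed H, now all done → K.
Next only G has its prerequisites met → G.
C needed G, now all done → C.
E needed C, now all done → E.
Now A and D have their prerequisites met. A has the earlier label, so A next.
D needed E and F, now all done → D.
I and J are both available; I has the earlier label → I.
B now also ready, so the ready set is {B, J}; B has the earlier label → B.
Next only J has its prerequisites met → J.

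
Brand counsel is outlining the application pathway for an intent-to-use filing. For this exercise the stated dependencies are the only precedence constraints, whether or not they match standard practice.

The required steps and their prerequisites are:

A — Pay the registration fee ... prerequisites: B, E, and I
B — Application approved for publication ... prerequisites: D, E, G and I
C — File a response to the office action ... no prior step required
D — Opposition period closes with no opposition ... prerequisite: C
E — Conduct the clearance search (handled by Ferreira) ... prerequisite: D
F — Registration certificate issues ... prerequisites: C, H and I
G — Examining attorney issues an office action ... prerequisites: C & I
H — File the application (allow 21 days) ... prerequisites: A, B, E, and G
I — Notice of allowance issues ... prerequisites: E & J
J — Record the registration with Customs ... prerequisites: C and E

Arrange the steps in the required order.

C → D → E → J → I → G → B → A → H → F

C is the only step with nothing outstanding, so it goes first.
That leaves D as the only ready step → D.
Next only E has its prerequisites met → E.
J needed C and E, now all done → J.
I needed E and J, now all done → I.
That leaves G as the only ready step → G.
Next only B has its prerequisites met → B.
A needed B, E and I, now all done → A.
H needed A, B, E and G, now all done → H.
That leaves F as the only ready step → F.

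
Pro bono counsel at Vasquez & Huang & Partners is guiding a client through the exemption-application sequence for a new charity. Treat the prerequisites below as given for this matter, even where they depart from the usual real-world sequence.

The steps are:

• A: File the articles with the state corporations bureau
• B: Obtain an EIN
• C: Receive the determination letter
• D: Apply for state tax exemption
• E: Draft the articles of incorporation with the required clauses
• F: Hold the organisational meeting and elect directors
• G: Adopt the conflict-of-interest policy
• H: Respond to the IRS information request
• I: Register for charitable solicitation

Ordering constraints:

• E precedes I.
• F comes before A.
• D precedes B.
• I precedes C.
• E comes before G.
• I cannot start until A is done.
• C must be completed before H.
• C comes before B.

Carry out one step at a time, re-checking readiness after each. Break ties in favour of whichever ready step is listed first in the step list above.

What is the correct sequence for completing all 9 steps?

D → E → F → A → G → I → C → B → H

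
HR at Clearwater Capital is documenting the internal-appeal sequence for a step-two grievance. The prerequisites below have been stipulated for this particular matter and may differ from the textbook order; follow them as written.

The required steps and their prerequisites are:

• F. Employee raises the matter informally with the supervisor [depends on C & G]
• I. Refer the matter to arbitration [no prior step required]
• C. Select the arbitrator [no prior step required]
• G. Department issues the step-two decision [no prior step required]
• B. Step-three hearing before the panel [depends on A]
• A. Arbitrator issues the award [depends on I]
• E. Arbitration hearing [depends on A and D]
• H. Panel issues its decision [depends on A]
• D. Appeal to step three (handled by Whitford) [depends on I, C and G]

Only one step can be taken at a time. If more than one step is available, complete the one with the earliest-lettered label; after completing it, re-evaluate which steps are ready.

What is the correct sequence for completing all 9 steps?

C, G and I have no prerequisites; C has the earlier label, so C is first.
Now G and I have their prerequisites met. G has the earlier label, so G next.
F now also ready, so the ready set is {F, I}; F has the earlier label → F.
I is the only step now ready → I.
Ready: A and D. A has the earlier label → A.
B and H now also ready, so the ready set is {B, D, H}; B has the earlier label → B.
D and H are both available; D has the earlier label → D.
E now also ready, so the ready set is {E, H}; E has the earlier label → E.
H is the only step now ready → H.

C G F I A B D E H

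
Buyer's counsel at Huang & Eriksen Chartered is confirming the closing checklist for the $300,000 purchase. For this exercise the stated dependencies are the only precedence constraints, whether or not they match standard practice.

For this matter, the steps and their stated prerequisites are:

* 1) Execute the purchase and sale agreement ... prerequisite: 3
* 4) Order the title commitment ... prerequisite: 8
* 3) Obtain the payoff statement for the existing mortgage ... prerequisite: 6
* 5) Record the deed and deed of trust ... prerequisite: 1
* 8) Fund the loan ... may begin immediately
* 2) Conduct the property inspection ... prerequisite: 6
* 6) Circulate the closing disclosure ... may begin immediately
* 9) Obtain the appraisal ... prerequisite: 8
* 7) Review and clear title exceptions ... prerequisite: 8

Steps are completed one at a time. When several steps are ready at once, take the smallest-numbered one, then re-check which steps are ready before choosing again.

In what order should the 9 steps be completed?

6 and 8 have no prerequisites; 6 has the earlier label, so 6 is first.
Ready: 2, 3 and 8. 2 has the earlier label → 2.
Now 3 and 8 have their prerequisites met. 3 has the earlier label, so 3 next.
1 now also ready, so the ready set is {1, 8}; 1 has the earlier label → 1.
5 now also ready, so the ready set is {5, 8}; 5 has the earlier label → 5.
Next only 8 has its prerequisites met → 8.
Ready: 4, 7 and 9. 4 has the earlier label → 4.
Ready: 7 and 9. 7 has the earlier label → 7.
That leaves 9 as the only ready step → 9.

6 2 3 1 5 8 4 7 9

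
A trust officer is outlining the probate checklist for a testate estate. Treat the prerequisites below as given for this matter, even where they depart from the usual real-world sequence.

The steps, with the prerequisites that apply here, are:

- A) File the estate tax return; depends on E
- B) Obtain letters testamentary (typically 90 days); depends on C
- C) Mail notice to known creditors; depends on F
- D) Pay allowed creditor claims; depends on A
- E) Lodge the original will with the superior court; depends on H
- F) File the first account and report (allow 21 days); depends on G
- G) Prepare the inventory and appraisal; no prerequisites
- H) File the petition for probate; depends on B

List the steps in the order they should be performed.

G, F, C, B, H, E, A, D

G is the only step with nothing outstanding, so it goes first.
F is the only step now ready → F.
C is the only step now ready → C.
B needed C, now all done → B.
H needed B, now all done → H.
That leaves E as the only ready step → E.
A is the only step now ready → A.
D needed A, now all done → D.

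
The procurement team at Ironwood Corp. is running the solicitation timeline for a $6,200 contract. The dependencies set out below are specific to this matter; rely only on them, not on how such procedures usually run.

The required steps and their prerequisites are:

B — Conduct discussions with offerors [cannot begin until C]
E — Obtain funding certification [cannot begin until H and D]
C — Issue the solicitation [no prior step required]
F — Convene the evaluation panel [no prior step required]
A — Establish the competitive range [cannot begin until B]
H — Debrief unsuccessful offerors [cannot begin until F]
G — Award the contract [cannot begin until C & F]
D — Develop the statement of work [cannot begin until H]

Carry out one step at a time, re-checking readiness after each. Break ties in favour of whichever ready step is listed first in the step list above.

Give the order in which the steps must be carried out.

C, B, F, A, H, G, D, E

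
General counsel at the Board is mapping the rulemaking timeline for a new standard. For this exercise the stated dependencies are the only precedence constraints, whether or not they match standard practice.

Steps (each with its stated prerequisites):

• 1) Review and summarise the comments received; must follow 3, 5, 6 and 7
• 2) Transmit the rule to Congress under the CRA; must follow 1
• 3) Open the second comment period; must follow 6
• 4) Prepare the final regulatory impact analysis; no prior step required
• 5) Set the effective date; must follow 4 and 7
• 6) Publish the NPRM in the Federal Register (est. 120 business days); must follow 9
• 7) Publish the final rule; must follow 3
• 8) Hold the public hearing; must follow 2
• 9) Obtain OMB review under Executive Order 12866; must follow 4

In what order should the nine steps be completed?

4, 9, 6, 3, 7, 5, 1, 2, 8

Only 4 has no prerequisites, so it is first.
9 is the only step now ready → 9.
6 is the only step now ready → 6.
3 needed 6, now all done → 3.
7 is the only step now ready → 7.
5 needed 4 and 7, now all done → 5.
That leaves 1 as the only ready step → 1.
2 needed 1, now all done → 2.
8 is the only step now ready → 8.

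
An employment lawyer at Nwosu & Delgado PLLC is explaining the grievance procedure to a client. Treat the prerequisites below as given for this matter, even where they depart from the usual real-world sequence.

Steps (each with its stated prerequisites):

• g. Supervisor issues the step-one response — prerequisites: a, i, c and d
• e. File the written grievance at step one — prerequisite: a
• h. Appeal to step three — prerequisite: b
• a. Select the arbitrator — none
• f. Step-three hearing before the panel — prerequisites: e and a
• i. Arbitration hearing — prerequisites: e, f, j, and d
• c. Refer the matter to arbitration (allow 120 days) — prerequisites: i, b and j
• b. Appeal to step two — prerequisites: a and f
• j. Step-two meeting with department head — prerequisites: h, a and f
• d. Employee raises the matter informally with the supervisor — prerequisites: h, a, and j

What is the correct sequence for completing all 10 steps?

a e f b h j d i c g

Only a has no prerequisites, so it is first.
e needed a, now all done → e.
That leaves f as the only ready step → f.
Next only b has its prerequisites met → b.
h needed b, now all done → h.
j needed h, a and f, now all done → j.
d needed h, a and j, now all done → d.
Next only i has its prerequisites met → i.
c needed i, b and j, now all done → c.
g needed a, i, c and d, now all done → g.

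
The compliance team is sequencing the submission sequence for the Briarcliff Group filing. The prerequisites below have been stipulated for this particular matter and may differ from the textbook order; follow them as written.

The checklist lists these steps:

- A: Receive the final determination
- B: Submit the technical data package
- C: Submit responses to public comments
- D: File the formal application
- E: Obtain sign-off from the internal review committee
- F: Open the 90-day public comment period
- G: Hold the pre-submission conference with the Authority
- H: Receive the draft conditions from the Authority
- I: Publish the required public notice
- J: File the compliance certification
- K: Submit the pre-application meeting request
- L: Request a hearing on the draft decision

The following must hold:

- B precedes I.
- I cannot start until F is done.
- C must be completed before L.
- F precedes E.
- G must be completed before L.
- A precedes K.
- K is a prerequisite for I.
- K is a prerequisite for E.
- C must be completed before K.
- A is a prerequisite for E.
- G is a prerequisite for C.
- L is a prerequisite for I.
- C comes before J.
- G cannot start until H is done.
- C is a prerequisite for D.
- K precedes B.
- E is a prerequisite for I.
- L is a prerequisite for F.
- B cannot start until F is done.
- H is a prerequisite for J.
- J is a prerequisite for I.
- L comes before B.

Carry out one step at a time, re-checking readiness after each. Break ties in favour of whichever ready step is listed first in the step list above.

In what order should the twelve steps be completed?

A, H, G, C, D, J, K, L, F, B, E, I

A and H have no prerequisites; A is listed earlier, so A is first.
H is the only step now ready → H.
G needed H, now all done → G.
Next only C has its prerequisites met → C.
D, J, K and L are all available; D is listed earlier → D.
Ready: J, K and L. J is listed earlier → J.
Now K and L have their prerequisites met. K is listed earlier, so K next.
L is the only step now ready → L.
F needed L, now all done → F.
B and E are both available; B is listed earlier → B.
E needed A, F and K, now all done → E.
Next only I has its prerequisites met → I.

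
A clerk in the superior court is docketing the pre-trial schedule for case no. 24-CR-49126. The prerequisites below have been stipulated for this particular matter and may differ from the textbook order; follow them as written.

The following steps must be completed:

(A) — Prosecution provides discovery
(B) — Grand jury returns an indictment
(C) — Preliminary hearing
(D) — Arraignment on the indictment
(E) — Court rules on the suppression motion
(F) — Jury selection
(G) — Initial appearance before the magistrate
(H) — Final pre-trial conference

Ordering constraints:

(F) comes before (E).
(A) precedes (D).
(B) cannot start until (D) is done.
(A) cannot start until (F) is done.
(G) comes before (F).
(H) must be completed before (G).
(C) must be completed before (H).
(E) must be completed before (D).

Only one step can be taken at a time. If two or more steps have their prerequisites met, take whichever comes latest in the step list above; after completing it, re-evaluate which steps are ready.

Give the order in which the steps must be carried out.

(C) (H) (G) (F) (E) (A) (D) (B)

(C) has no prerequisites → (C) first.
(H) needed (C), now all done → (H).
(G) needed (H), now all done → (G).
(F) is the only step now ready → (F).
(E) and (A) are both available; (E) is listed later → (E).
Next only (A) has its prerequisites met → (A).
That leaves (D) as the only ready step → (D).
Next only (B) has its prerequisites met → (B).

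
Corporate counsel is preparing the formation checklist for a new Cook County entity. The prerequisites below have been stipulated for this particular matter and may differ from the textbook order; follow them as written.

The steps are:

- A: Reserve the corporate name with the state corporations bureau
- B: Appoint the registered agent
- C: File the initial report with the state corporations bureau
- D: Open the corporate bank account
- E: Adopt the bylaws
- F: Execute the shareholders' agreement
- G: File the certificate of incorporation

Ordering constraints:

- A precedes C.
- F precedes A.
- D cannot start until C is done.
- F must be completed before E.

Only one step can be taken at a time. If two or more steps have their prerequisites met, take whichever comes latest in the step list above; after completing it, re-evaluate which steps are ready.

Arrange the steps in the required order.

G → F → E → B → A → C → D

Nothing is required for G, F and B. G is listed later → G first.
F and B are both available; F is listed later → F.
E and A now also ready, so the ready set is {E, B, A}; E is listed later → E.
Ready: B and A. B is listed later → B.
A is the only step now ready → A.
C is the only step now ready → C.
D needed C, now all done → D.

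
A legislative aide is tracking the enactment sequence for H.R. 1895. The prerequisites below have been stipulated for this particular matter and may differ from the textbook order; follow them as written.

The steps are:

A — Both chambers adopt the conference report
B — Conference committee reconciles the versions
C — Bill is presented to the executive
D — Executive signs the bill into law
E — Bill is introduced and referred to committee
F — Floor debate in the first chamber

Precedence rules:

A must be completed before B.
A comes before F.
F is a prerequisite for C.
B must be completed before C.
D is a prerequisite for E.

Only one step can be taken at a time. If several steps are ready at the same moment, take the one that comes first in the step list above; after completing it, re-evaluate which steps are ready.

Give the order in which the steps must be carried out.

Nothing is required for A and D. A is listed earlier → A first.
Now B, D and F have their prerequisites met. B is listed earlier, so B next.
D and F are both available; D is listed earlier → D.
Now E and F have their prerequisites met. E is listed earlier, so E next.
F needed A, now all done → F.
C is the only step now ready → C.

A B D E F C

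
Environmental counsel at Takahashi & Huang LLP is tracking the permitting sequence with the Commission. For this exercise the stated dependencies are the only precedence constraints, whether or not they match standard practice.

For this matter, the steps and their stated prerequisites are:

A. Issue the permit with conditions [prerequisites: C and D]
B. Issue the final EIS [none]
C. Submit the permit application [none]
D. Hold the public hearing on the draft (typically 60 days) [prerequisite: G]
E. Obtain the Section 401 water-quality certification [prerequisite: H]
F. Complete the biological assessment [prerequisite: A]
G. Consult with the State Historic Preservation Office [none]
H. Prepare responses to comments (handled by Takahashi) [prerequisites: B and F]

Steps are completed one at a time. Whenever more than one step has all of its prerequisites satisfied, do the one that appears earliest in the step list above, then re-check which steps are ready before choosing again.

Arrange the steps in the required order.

B → C → G → D → A → F → H → E

B, C and G have no prerequisites; B is listed earlier, so B is first.
Now C and G have their prerequisites met. C is listed earlier, so C next.
G is the only step now ready → G.
D needed G, now all done → D.
A needed C and D, now all done → A.
F is the only step now ready → F.
Next only H has its prerequisites met → H.
E needed H, now all done → E.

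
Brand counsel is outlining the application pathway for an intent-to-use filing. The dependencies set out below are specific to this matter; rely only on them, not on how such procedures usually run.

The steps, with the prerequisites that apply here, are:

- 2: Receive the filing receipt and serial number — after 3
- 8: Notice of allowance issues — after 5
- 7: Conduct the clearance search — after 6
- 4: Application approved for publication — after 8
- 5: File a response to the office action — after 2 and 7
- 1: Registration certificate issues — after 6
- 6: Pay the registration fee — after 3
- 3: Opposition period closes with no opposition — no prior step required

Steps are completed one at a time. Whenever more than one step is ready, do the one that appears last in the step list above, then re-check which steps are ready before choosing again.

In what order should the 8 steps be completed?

Only 3 has no prerequisites, so it is first.
6 and 2 are both available; 6 is listed later → 6.
1, 7 and 2 are all available; 1 is listed later → 1.
Ready: 7 and 2. 7 is listed later → 7.
That leaves 2 as the only ready step → 2.
That leaves 5 as the only ready step → 5.
Next only 8 has its prerequisites met → 8.
4 needed 8, now all done → 4.

3 6 1 7 2 5 8 4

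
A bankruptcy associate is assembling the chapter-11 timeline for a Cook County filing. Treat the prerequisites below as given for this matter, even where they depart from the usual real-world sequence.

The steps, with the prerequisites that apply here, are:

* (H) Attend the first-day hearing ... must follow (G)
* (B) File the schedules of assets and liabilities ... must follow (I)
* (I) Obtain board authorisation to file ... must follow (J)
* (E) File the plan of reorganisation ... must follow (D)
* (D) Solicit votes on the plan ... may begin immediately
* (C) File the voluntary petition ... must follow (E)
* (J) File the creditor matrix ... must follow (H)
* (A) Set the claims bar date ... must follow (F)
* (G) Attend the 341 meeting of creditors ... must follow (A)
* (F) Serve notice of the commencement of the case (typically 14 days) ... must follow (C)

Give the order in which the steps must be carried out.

(D) (E) (C) (F) (A) (G) (H) (J) (I) (B)

(D) is the only step with nothing outstanding, so it goes first.
Next only (E) has its prerequisites met → (E).
Next only (C) has its prerequisites met → (C).
(F) needed (C), now all done → (F).
(A) needed (F), now all done → (A).
(G) needed (A), now all done → (G).
(H) needed (G), now all done → (H).
That leaves (J) as the only ready step → (J).
(I) needed (J), now all done → (I).
(B) needed (I), now all done → (B).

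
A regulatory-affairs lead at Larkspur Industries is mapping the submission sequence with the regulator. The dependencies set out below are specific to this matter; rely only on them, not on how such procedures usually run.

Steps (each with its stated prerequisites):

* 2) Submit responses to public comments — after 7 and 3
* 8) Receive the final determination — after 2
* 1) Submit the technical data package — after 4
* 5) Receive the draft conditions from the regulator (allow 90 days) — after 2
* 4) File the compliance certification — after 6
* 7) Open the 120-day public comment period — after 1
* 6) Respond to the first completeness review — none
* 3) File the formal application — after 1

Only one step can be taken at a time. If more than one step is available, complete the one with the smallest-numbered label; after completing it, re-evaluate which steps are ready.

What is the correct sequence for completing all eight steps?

6, 4, 1, 3, 7, 2, 5, 8

Only 6 has no prerequisites, so it is first.
4 needed 6, now all done → 4.
1 is the only step now ready → 1.
Ready: 3 and 7. 3 has the earlier label → 3.
Next only 7 has its prerequisites met → 7.
Next only 2 has its prerequisites met → 2.
Now 5 and 8 have their prerequisites met. 5 has the earlier label, so 5 next.
8 needed 2, now all done → 8.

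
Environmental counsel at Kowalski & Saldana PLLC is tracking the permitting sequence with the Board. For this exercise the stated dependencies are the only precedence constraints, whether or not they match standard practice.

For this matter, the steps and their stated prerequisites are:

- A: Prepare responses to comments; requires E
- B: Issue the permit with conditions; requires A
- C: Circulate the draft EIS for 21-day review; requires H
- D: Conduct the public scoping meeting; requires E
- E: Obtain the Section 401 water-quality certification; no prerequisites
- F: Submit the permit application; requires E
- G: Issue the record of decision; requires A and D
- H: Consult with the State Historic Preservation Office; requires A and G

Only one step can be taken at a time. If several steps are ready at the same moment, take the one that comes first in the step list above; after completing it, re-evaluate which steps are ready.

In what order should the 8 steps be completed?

E has no prerequisites → E first.
A, D and F are all available; A is listed earlier → A.
B now also ready, so the ready set is {B, D, F}; B is listed earlier → B.
D and F are both available; D is listed earlier → D.
Ready: F and G. F is listed earlier → F.
G needed A and D, now all done → G.
H needed A and G, now all done → H.
C needed H, now all done → C.

E, A, B, D, F, G, H, C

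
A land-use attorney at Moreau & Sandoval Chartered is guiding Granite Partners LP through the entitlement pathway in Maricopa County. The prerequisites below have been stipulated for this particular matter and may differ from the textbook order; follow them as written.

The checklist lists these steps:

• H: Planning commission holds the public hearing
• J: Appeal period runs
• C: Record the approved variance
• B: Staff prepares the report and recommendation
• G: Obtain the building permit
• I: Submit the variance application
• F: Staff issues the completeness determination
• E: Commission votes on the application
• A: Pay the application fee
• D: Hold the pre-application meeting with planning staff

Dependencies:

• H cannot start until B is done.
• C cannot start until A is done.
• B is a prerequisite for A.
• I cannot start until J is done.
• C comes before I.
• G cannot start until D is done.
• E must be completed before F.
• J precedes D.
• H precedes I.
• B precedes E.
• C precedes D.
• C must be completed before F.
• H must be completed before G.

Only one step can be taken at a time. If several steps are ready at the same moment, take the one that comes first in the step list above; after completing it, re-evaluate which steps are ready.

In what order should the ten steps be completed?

Nothing is required for J and B. J is listed earlier → J first.
B is the only step now ready → B.
Now H, E and A have their prerequisites met. H is listed earlier, so H next.
E and A are both available; E is listed earlier → E.
A needed B, now all done → A.
That leaves C as the only ready step → C.
Now I, F and D have their prerequisites met. I is listed earlier, so I next.
F and D are both available; F is listed earlier → F.
D needed J and C, now all done → D.
G needed H and D, now all done → G.

J → B → H → E → A → C → I → F → D → G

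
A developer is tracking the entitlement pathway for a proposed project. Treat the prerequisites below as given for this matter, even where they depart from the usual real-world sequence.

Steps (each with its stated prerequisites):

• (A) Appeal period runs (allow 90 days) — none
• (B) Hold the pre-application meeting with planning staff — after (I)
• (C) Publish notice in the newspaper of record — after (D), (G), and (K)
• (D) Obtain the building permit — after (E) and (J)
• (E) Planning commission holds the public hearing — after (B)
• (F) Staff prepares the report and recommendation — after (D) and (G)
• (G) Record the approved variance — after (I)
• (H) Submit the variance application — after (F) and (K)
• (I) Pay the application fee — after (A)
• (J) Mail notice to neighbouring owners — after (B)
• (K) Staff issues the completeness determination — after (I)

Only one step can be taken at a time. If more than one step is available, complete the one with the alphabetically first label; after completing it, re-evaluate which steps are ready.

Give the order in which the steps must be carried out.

Only (A) has no prerequisites, so it is first.
(I) is the only step now ready → (I).
Ready: (B), (G) and (K). (B) has the earlier label → (B).
(E) and (J) now also ready, so the ready set is {(E), (G), (J), (K)}; (E) has the earlier label → (E).
Now (G), (J) and (K) have their prerequisites met. (G) has the earlier label, so (G) next.
Now (J) and (K) have their prerequisites met. (J) has the earlier label, so (J) next.
(D) now also ready, so the ready set is {(D), (K)}; (D) has the earlier label → (D).
Now (F) and (K) have their prerequisites met. (F) has the earlier label, so (F) next.
(K) needed (I), now all done → (K).
Ready: (C) and (H). (C) has the earlier label → (C).
That leaves (H) as the only ready step → (H).

(A) (I) (B) (E) (G) (J) (D) (F) (K) (C) (H)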